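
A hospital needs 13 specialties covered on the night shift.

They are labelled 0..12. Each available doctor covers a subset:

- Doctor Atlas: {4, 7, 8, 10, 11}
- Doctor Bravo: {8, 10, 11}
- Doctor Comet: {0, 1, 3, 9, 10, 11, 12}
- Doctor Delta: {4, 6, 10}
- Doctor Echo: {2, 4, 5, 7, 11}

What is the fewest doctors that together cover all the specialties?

4

Take {Atlas, Comet, Delta, Echo}. Their union is {0, 1, 2, 3, 4, 5, 6, 7, 8, 9, 10, 11, 12}, which is all 13 specialties.
No 3 of the 5 doctors cover everything (all 10 combinations miss at least one specialty), so 4 is optimal.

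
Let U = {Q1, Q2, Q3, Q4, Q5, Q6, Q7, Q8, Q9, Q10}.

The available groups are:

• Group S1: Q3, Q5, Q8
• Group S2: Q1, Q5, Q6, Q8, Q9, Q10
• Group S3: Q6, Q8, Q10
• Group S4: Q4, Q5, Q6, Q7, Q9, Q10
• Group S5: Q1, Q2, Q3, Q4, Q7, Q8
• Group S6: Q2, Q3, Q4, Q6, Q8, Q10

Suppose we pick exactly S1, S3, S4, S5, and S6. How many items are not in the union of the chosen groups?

Union of S1, S3, S4, S5, S6 = {Q1, Q2, Q3, Q4, Q5, Q6, Q7, Q8, Q9, Q10} — that's every item, so 0 are uncovered.

0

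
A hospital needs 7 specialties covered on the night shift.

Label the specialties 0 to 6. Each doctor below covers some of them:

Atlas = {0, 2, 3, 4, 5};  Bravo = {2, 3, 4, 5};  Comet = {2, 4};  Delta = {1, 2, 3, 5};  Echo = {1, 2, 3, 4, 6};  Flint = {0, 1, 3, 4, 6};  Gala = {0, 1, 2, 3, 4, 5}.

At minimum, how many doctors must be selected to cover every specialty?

2

Take {Flint, Gala}. Their union is {0, 1, 2, 3, 4, 5, 6}, which is all 7 specialties.
No single doctor has all 7 specialties (the largest, Gala, has 6), so 2 is optimal.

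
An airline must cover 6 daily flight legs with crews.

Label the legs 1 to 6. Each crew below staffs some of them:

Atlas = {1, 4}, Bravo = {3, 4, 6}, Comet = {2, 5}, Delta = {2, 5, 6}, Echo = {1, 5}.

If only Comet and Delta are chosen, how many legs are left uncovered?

3

Union of Comet, Delta = {2, 5, 6}.
Not covered: 1, 3, 4 — 3 legs.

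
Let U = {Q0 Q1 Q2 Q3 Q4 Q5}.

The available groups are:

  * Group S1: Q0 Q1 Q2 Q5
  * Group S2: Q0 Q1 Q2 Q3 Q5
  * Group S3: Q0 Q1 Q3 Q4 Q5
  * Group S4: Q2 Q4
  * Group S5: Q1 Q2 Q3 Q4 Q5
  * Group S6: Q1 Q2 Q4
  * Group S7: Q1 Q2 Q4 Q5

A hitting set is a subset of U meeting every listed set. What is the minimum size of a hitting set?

H = {Q1, Q2} meets every group (each contains at least one member of H), and |H| = 2.
No single point lies in every group, so at least 2 are needed and 2 is optimal.

2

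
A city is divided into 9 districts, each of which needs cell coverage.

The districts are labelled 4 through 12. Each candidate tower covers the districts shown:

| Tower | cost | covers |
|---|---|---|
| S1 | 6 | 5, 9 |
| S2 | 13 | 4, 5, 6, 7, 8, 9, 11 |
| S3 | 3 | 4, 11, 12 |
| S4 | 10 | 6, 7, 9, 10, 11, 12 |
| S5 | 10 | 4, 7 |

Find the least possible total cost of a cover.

S2, S4 together cover every district (S2 ∪ S4 = {4, 5, 6, 7, 8, 9, 10, 11, 12}); total cost 13 + 10 = 23.
The greedy pick S3, S4, S1, S2 costs 32; no covering selection beats 23.

23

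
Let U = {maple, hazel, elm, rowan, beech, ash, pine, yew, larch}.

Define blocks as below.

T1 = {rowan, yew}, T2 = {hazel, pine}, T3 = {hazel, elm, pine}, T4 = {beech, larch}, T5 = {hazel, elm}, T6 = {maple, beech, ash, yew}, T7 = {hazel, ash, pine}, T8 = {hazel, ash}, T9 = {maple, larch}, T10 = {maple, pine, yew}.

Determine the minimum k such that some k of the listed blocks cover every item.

Take {T1, T3, T4, T6}. Their union is {maple, hazel, elm, rowan, beech, ash, pine, yew, larch}, which is all 9 items.
Only T1 contains rowan, so T1 is forced; the remaining 7 items need at least 3 more blocks (each remaining block adds at most 3) — so at least 4 blocks are needed, and 4 is optimal.

4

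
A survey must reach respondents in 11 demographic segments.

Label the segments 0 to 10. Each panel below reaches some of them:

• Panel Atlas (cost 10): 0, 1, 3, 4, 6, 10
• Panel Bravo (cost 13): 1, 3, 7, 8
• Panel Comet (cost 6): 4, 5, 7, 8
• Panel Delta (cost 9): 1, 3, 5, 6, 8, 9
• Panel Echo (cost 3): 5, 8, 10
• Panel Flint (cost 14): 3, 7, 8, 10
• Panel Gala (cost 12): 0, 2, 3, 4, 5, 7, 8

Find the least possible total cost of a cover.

24

Delta, Echo, Gala together cover every segment (Delta ∪ Echo ∪ Gala = {0, 1, 2, 3, 4, 5, 6, 7, 8, 9, 10}); total cost 9 + 3 + 12 = 24.
The greedy pick Echo, Atlas, Comet, Delta, Gala costs 40; no covering selection beats 24.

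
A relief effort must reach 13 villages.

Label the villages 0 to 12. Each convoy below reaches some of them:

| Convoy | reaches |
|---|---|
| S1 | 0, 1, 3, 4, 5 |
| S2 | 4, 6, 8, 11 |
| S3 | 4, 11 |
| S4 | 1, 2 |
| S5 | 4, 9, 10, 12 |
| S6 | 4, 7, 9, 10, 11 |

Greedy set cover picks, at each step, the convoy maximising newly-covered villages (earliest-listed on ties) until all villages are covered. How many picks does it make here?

5

Greedy: pick S1 (covers 5 new) → pick S6 (covers 4 new) → pick S2 (covers 2 new) → pick S4 (covers 1 new) → pick S5 (covers 1 new). Total picks: 5.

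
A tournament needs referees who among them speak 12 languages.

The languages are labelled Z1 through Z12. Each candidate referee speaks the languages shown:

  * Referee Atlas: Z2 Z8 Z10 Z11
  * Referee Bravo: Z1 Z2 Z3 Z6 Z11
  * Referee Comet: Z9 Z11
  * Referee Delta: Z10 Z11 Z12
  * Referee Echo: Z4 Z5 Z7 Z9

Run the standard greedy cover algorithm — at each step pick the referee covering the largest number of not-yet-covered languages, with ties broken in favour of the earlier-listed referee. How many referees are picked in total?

Greedy: pick Bravo (covers 5 new) → pick Echo (covers 4 new) → pick Atlas (covers 2 new) → pick Delta (covers 1 new). Total picks: 4.

4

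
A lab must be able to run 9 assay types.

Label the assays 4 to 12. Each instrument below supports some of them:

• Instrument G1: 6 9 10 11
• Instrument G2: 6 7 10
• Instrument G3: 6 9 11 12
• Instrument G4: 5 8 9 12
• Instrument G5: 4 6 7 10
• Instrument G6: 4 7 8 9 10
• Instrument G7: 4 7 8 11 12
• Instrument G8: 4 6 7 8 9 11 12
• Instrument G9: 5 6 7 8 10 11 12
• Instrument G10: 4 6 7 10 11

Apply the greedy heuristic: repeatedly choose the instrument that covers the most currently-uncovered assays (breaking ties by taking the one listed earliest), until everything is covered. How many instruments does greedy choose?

2

Greedy: pick G8 (covers 7 new) → pick G9 (covers 2 new). Total picks: 2.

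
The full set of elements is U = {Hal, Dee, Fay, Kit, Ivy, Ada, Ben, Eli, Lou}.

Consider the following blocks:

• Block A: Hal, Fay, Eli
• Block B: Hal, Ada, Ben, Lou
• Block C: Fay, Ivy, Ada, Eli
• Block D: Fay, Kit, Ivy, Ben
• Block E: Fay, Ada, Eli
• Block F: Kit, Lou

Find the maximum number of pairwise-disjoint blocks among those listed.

C, F are pairwise disjoint (C={Fay,Ivy,Ada,Eli}; F={Kit,Lou}).
Every remaining block overlaps one of these, and no 3 of the listed blocks are pairwise disjoint, so 2 is the maximum.

2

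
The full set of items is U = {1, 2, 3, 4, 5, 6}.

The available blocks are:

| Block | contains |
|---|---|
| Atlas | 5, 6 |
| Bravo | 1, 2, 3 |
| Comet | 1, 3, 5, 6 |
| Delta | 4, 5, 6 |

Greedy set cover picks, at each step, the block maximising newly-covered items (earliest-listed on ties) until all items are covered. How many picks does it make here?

3

Greedy: pick Comet (covers 4 new) → pick Bravo (covers 1 new) → pick Delta (covers 1 new). Total picks: 3.
(The true minimum cover uses only 2 blocks, so greedy is not optimal here.)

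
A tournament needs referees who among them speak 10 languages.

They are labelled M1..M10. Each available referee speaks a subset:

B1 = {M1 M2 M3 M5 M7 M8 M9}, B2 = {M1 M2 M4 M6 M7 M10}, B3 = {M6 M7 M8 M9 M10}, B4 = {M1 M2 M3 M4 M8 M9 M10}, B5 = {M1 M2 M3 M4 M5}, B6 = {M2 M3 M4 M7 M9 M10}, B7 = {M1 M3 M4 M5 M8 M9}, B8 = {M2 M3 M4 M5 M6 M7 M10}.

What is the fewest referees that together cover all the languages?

2

Take {B4, B8}. Their union is {M1, M2, M3, M4, M5, M6, M7, M8, M9, M10}, which is all 10 languages.
No single referee has all 10 languages (the largest, B1, has 7), so 2 is optimal.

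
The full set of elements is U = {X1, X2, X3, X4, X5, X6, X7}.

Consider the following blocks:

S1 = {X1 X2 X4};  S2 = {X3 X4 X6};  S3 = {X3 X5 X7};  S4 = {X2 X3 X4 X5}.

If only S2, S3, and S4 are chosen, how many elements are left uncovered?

1

Union of S2, S3, S4 = {X2, X3, X4, X5, X6, X7}.
Not covered: X1 — 1 element.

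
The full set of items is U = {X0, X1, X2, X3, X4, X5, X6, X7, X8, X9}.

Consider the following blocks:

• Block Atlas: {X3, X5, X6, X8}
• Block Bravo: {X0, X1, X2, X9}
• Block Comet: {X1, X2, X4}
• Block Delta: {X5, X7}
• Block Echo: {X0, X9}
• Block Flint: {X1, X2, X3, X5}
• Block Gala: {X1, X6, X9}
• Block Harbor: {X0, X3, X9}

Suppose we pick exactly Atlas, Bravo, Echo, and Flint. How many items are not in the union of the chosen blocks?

2

Union of Atlas, Bravo, Echo, Flint = {X0, X1, X2, X3, X5, X6, X8, X9}.
Not covered: X4, X7 — 2 items.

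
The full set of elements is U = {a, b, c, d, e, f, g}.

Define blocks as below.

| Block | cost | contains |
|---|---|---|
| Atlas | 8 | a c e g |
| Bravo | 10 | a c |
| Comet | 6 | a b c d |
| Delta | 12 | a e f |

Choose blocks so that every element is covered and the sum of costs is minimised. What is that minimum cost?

Atlas, Comet, Delta together cover every element (Atlas ∪ Comet ∪ Delta = {a, b, c, d, e, f, g}); total cost 8 + 6 + 12 = 26.
No covering selection has total cost below 26.

26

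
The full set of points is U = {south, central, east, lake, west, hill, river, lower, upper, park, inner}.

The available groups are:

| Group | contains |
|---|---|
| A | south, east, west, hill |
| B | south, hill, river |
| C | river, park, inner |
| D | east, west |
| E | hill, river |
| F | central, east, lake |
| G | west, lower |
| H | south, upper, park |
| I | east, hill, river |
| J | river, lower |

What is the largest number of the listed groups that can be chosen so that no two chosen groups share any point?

4

E, F, G, H are pairwise disjoint (E={hill,river}; F={central,east,lake}; G={west,lower}; H={south,upper,park}).
Every remaining group overlaps one of these, and no 5 of the listed groups are pairwise disjoint, so 4 is the maximum.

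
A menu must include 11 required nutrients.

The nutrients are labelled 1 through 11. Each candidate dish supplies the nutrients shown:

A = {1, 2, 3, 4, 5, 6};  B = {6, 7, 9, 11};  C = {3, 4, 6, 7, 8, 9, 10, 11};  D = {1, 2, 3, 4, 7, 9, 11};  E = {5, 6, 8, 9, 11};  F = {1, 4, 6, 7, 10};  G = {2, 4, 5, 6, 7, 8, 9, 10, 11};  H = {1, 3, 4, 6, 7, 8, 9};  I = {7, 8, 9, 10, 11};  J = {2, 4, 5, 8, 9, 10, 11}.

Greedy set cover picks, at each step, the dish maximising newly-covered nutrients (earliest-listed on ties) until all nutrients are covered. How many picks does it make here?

Greedy: pick G (covers 9 new) → pick A (covers 2 new). Total picks: 2.

2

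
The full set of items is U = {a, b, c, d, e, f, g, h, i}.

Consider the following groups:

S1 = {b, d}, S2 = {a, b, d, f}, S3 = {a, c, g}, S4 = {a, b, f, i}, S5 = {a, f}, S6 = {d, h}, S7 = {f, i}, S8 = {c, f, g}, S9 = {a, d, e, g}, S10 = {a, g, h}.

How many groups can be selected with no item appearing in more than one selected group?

S3, S6, S7 are pairwise disjoint (S3={a,c,g}; S6={d,h}; S7={f,i}).
Every remaining group overlaps one of these, and no 4 of the listed groups are pairwise disjoint, so 3 is the maximum.

3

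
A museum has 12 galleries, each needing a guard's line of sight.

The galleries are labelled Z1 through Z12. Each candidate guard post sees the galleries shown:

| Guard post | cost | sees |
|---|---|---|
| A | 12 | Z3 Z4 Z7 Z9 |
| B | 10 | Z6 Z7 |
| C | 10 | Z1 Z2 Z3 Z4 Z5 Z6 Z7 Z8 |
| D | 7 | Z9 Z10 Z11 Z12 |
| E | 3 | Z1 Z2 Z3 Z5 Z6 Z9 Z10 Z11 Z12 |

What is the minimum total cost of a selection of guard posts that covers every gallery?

C, E together cover every gallery (C ∪ E = {Z1, Z2, Z3, Z4, Z5, Z6, Z7, Z8, Z9, Z10, Z11, Z12}); total cost 10 + 3 = 13.
No covering selection has total cost below 13.

13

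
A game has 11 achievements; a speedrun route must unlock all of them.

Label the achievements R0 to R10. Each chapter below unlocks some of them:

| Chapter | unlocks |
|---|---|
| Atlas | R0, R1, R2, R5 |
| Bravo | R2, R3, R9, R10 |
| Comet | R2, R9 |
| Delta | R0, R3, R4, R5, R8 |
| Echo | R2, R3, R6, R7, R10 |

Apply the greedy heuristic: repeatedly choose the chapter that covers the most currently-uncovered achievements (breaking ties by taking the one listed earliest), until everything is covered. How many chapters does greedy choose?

4

Greedy: pick Delta (covers 5 new) → pick Echo (covers 4 new) → pick Atlas (covers 1 new) → pick Bravo (covers 1 new). Total picks: 4.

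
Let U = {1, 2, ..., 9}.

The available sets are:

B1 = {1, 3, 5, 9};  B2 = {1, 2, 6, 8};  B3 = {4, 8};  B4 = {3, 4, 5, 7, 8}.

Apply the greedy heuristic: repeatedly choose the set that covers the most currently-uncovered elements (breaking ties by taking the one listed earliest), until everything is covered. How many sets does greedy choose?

3

Greedy: pick B4 (covers 5 new) → pick B2 (covers 3 new) → pick B1 (covers 1 new). Total picks: 3.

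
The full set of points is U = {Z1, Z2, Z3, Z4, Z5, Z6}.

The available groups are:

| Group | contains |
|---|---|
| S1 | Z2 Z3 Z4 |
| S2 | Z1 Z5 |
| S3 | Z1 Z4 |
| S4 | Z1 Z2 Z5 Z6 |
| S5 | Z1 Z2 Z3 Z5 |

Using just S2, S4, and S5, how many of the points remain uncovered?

Union of S2, S4, S5 = {Z1, Z2, Z3, Z5, Z6}.
Not covered: Z4 — 1 point.

1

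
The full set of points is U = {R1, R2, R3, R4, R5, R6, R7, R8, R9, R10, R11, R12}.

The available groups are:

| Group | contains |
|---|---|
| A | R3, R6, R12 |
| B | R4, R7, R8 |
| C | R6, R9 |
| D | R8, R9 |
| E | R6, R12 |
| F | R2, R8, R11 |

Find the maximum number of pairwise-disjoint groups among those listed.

E, F are pairwise disjoint (E={R6,R12}; F={R2,R8,R11}).
Every remaining group overlaps one of these, and no 3 of the listed groups are pairwise disjoint, so 2 is the maximum.

2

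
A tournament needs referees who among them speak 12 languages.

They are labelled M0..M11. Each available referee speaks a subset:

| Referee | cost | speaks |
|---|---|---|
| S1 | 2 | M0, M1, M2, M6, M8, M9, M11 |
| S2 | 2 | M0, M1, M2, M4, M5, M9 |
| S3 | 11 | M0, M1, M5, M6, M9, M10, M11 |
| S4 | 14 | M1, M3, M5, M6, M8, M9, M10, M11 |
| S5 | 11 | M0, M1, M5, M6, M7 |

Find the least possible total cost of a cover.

S2, S4, S5 together cover every language (S2 ∪ S4 ∪ S5 = {M0, M1, M2, M3, M4, M5, M6, M7, M8, M9, M10, M11}); total cost 2 + 14 + 11 = 27.
The greedy pick S1, S2, S4, S5 costs 29; no covering selection beats 27.

27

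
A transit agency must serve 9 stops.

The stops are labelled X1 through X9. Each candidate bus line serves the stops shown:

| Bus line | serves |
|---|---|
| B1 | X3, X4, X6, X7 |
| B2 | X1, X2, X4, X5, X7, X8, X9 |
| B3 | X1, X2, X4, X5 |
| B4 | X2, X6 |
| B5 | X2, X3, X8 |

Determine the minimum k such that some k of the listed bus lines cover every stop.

2

B1 and B2 together: B1 ∪ B2 = {X1, X2, X3, X4, X5, X6, X7, X8, X9} — every stop is covered.
No single bus line has all 9 stops (the largest, B2, has 7), so 2 is optimal.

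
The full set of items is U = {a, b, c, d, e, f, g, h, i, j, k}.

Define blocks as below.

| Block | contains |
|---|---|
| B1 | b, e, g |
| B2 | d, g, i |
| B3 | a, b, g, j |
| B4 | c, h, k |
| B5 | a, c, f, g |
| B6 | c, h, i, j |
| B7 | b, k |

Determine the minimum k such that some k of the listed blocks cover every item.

Take {B1, B2, B3, B4, B5}. Their union is {a, b, c, d, e, f, g, h, i, j, k}, which is all 11 items.
No 4 of the 7 blocks cover everything (all 35 combinations miss at least one item), so 5 is optimal.

5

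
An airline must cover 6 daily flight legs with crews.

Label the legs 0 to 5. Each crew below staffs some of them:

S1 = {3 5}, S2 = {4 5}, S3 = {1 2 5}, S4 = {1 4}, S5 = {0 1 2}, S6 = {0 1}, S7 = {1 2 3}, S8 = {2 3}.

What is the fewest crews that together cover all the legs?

3

S1 and S4 and S5 together: S1 ∪ S4 ∪ S5 = {0, 1, 2, 3, 4, 5} — every leg is covered.
No 2 of the 8 crews cover everything (all 28 combinations miss at least one leg), so 3 is optimal.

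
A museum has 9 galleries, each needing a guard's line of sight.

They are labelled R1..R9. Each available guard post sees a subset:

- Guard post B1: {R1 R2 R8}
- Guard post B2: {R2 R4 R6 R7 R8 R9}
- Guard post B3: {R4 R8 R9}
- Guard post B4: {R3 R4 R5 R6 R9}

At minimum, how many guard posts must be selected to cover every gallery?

B1 and B2 and B4 together: B1 ∪ B2 ∪ B4 = {R1, R2, R3, R4, R5, R6, R7, R8, R9} — every gallery is covered.
Only B1 contains R1, so B1 is forced; the remaining 6 galleries need at least 2 more guard posts (each remaining guard post adds at most 5) — so at least 3 guard posts are needed, and 3 is optimal.

3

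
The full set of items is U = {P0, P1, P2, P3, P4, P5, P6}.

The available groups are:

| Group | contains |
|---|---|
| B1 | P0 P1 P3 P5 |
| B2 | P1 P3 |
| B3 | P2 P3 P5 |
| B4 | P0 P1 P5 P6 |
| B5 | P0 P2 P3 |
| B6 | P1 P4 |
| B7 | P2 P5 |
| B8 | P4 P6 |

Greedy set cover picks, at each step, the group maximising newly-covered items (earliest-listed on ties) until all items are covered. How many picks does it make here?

3

Greedy: pick B1 (covers 4 new) → pick B8 (covers 2 new) → pick B3 (covers 1 new). Total picks: 3.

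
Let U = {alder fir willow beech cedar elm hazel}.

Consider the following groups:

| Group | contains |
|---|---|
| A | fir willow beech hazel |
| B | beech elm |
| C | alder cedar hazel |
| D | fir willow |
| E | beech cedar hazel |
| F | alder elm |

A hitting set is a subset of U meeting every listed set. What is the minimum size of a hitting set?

The 3 items {fir, elm, hazel} hit every group.
The groups D, E, F are pairwise disjoint, so any hitting set needs a separate item for each — at least 3. Hence 3 is optimal.

3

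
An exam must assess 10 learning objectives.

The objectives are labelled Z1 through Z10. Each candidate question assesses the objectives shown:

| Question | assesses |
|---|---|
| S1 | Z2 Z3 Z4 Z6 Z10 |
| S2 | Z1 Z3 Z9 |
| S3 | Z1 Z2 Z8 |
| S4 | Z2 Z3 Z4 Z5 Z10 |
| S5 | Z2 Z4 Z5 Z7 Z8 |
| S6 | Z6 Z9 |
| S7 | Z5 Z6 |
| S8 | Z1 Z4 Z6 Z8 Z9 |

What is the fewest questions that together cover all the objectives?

Take {S1, S2, S5}. Their union is {Z1, Z2, Z3, Z4, Z5, Z6, Z7, Z8, Z9, Z10}, which is all 10 objectives.
Only S5 contains Z7, so S5 is forced; the remaining 5 objectives need at least 2 more questions (each remaining question adds at most 3) — so at least 3 questions are needed, and 3 is optimal.

3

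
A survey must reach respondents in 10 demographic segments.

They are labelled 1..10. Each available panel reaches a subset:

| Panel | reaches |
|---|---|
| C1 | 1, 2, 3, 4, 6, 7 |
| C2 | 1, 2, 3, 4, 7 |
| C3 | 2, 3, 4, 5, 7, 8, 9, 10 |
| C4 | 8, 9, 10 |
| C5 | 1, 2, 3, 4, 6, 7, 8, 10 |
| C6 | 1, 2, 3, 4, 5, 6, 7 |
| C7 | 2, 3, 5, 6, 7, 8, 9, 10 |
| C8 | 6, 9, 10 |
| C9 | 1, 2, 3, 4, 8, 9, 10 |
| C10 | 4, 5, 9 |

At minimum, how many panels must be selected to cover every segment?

C2 and C7 together: C2 ∪ C7 = {1, 2, 3, 4, 5, 6, 7, 8, 9, 10} — every segment is covered.
No single panel has all 10 segments (the largest, C3, has 8), so 2 is optimal.

2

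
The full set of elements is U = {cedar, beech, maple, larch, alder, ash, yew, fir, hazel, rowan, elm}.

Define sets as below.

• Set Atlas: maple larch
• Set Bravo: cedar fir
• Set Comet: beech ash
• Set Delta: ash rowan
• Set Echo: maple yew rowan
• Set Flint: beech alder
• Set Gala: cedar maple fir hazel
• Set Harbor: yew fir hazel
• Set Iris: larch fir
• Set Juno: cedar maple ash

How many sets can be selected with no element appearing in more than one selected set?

4

Atlas, Bravo, Delta, Flint are pairwise disjoint (Atlas={maple,larch}; Bravo={cedar,fir}; Delta={ash,rowan}; Flint={beech,alder}).
Every remaining set overlaps one of these, and no 5 of the listed sets are pairwise disjoint, so 4 is the maximum.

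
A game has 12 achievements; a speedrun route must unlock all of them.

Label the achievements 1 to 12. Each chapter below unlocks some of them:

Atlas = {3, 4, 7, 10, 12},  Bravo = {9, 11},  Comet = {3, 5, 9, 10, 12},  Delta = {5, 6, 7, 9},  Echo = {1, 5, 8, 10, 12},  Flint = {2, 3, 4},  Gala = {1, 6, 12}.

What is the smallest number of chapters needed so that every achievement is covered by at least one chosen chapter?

4

Bravo and Delta and Echo and Flint together: Bravo ∪ Delta ∪ Echo ∪ Flint = {1, 2, 3, 4, 5, 6, 7, 8, 9, 10, 11, 12} — every achievement is covered.
Only Echo contains 8, so Echo is forced; the remaining 7 achievements need at least 3 more chapters (each remaining chapter adds at most 3) — so at least 4 chapters are needed, and 4 is optimal.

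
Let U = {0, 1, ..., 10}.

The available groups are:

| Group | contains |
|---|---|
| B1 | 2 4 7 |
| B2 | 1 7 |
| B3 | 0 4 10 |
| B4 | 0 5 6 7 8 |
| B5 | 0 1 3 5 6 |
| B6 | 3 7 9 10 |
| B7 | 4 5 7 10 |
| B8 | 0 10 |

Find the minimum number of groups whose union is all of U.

4

B1, B2, B4, and B6 cover everything between them: the union {0, 1, 2, 3, 4, 5, 6, 7, 8, 9, 10} is all of U.
No 3 of the 8 groups cover everything (all 56 combinations miss at least one item), so 4 is optimal.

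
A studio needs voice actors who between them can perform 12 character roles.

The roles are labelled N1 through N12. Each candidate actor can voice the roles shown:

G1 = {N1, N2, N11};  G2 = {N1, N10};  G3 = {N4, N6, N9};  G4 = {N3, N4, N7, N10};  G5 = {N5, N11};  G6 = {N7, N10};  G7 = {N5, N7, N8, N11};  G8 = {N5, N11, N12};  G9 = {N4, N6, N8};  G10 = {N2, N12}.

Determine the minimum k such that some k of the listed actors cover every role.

5

Take {G1, G3, G4, G7, G8}. Their union is {N1, N2, N3, N4, N5, N6, N7, N8, N9, N10, N11, N12}, which is all 12 roles.
No 4 of the 10 actors cover everything (all 210 combinations miss at least one role), so 5 is optimal.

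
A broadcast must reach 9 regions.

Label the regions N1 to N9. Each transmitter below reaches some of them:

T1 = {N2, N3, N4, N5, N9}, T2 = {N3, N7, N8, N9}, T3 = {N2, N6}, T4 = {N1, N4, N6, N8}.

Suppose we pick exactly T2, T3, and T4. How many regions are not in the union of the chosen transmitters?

1

Union of T2, T3, T4 = {N1, N2, N3, N4, N6, N7, N8, N9}.
Not covered: N5 — 1 region.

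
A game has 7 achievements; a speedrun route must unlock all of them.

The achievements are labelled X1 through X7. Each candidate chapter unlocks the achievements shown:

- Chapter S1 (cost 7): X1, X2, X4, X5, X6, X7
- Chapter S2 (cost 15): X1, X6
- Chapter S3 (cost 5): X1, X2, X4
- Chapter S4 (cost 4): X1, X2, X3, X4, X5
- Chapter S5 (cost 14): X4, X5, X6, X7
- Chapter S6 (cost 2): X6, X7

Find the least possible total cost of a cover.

6

S4, S6 together cover every achievement (S4 ∪ S6 = {X1, X2, X3, X4, X5, X6, X7}); total cost 4 + 2 = 6.
No covering selection has total cost below 6.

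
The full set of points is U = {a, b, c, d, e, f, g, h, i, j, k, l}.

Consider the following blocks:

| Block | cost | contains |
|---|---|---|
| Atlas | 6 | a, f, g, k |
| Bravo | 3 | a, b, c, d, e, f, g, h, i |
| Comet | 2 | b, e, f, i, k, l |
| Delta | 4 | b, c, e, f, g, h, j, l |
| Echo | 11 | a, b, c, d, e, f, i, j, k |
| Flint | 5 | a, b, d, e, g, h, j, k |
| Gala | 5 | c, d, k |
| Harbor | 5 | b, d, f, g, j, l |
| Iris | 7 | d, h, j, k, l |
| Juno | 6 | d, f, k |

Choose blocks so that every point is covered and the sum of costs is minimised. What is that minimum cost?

9

Bravo, Comet, Delta together cover every point (Bravo ∪ Comet ∪ Delta = {a, b, c, d, e, f, g, h, i, j, k, l}); total cost 3 + 2 + 4 = 9.
No covering selection has total cost below 9.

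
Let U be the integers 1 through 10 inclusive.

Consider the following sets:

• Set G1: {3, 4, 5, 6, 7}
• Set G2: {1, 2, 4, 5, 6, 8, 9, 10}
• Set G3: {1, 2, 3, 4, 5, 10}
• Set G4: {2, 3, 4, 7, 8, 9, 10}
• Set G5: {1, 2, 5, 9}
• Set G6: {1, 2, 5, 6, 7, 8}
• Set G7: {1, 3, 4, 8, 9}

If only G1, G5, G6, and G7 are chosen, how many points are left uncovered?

1

Union of G1, G5, G6, G7 = {1, 2, 3, 4, 5, 6, 7, 8, 9}.
Not covered: 10 — 1 point.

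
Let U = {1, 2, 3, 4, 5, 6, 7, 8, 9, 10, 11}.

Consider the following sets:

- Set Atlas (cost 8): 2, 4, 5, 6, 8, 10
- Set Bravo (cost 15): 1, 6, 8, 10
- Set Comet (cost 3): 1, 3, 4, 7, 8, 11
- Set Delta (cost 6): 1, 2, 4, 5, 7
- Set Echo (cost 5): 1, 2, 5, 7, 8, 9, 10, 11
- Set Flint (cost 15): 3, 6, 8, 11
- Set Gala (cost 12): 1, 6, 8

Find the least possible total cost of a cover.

Atlas, Comet, Echo together cover every element (Atlas ∪ Comet ∪ Echo = {1, 2, 3, 4, 5, 6, 7, 8, 9, 10, 11}); total cost 8 + 3 + 5 = 16.
No covering selection has total cost below 16.

16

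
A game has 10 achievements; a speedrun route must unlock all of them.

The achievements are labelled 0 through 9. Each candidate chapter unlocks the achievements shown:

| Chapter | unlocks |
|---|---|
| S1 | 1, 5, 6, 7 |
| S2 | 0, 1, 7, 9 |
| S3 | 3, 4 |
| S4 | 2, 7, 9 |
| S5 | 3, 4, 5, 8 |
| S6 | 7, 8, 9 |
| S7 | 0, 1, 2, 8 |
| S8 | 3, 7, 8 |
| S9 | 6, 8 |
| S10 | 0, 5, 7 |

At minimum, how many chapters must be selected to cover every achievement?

Take {S5, S6, S7, S9}. Their union is {0, 1, 2, 3, 4, 5, 6, 7, 8, 9}, which is all 10 achievements.
No 3 of the 10 chapters cover everything (all 120 combinations miss at least one achievement), so 4 is optimal.

4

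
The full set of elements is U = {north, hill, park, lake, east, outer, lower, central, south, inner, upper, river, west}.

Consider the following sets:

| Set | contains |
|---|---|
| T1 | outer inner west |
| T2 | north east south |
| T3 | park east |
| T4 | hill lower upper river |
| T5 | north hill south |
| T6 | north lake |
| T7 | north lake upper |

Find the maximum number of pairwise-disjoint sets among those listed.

T1, T3, T4, T6 are pairwise disjoint (T1={outer,inner,west}; T3={park,east}; T4={hill,lower,upper,river}; T6={north,lake}).
Every remaining set overlaps one of these, and no 5 of the listed sets are pairwise disjoint, so 4 is the maximum.

4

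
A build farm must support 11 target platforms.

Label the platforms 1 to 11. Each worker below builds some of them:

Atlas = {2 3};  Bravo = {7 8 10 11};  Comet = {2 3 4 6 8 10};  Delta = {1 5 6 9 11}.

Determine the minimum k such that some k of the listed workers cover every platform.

3

Bravo and Comet and Delta together: Bravo ∪ Comet ∪ Delta = {1, 2, 3, 4, 5, 6, 7, 8, 9, 10, 11} — every platform is covered.
Only Delta contains 1, so Delta is forced; the remaining 6 platforms need at least 2 more workers (each remaining worker adds at most 5) — so at least 3 workers are needed, and 3 is optimal.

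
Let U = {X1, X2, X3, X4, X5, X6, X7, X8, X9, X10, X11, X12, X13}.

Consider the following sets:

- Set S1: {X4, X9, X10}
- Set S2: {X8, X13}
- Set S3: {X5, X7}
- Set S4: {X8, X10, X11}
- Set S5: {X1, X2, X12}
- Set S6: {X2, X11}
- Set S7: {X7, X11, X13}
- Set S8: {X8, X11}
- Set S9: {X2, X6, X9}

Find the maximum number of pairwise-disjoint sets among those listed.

4

S1, S2, S3, S6 are pairwise disjoint (S1={X4,X9,X10}; S2={X8,X13}; S3={X5,X7}; S6={X2,X11}).
Every remaining set overlaps one of these, and no 5 of the listed sets are pairwise disjoint, so 4 is the maximum.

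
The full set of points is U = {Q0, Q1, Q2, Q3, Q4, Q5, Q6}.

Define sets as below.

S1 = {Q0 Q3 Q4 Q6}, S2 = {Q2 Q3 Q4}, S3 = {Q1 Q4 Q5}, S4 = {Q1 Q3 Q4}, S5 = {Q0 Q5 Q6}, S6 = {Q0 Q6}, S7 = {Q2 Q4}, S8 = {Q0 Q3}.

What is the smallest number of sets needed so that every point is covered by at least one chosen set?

S4, S5, and S7 cover everything between them: the union {Q0, Q1, Q2, Q3, Q4, Q5, Q6} is all of U.
No 2 of the 8 sets cover everything (all 28 combinations miss at least one point), so 3 is optimal.

3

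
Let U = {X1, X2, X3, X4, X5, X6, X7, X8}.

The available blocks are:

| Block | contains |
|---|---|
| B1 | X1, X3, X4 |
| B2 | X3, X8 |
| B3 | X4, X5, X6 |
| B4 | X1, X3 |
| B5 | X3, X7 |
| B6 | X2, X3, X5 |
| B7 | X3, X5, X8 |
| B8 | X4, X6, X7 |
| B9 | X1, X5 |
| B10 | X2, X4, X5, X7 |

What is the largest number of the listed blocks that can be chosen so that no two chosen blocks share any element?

B2, B8, B9 are pairwise disjoint (B2={X3,X8}; B8={X4,X6,X7}; B9={X1,X5}).
Every remaining block overlaps one of these, and no 4 of the listed blocks are pairwise disjoint, so 3 is the maximum.

3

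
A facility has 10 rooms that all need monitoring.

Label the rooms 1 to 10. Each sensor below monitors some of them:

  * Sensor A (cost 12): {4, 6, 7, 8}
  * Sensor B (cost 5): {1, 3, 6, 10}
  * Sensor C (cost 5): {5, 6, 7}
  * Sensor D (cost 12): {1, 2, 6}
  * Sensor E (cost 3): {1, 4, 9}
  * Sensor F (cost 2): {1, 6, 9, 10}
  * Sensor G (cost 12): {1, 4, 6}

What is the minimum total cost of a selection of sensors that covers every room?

A, B, C, D, F together cover every room (A ∪ B ∪ C ∪ D ∪ F = {1, 2, 3, 4, 5, 6, 7, 8, 9, 10}); total cost 12 + 5 + 5 + 12 + 2 = 36.
The greedy pick F, C, E, B, A, D costs 39; no covering selection beats 36.

36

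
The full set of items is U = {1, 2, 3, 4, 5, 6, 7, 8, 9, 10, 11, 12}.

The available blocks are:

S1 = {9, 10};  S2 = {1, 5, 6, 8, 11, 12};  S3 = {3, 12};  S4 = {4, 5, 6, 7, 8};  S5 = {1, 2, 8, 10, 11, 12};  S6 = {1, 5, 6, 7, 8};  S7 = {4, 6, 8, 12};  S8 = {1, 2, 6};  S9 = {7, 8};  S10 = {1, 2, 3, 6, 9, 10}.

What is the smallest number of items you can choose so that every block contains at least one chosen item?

The 4 items {1, 7, 9, 12} hit every block.
The blocks S1, S3, S8, S9 are pairwise disjoint, so any hitting set needs a separate item for each — at least 4. Hence 4 is optimal.

4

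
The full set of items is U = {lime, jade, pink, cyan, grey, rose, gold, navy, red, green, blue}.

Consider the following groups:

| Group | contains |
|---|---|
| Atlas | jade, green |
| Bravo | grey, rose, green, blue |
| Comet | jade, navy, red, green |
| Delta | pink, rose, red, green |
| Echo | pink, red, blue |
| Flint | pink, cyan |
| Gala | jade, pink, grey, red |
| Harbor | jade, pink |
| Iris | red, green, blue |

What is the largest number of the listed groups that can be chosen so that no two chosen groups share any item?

2

Comet, Flint are pairwise disjoint (Comet={jade,navy,red,green}; Flint={pink,cyan}).
Every remaining group overlaps one of these, and no 3 of the listed groups are pairwise disjoint, so 2 is the maximum.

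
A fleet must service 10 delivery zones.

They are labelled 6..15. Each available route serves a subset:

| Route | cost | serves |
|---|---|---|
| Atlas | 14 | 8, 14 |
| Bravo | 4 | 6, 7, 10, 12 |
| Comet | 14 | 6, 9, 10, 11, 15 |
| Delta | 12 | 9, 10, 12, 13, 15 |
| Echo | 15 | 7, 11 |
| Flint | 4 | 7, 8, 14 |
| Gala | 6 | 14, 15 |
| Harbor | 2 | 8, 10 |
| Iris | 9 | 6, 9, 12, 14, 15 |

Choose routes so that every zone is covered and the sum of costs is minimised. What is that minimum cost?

Comet, Delta, Flint together cover every zone (Comet ∪ Delta ∪ Flint = {6, 7, 8, 9, 10, 11, 12, 13, 14, 15}); total cost 14 + 12 + 4 = 30.
The greedy pick Bravo, Flint, Delta, Comet costs 34; no covering selection beats 30.

30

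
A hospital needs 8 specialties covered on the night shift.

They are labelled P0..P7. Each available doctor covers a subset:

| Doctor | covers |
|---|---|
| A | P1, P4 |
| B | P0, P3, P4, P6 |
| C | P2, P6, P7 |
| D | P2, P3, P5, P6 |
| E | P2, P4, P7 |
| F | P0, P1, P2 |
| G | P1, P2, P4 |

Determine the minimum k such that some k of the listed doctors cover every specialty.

D and E and F together: D ∪ E ∪ F = {P0, P1, P2, P3, P4, P5, P6, P7} — every specialty is covered.
Only D contains P5, so D is forced; the remaining 4 specialties need at least 2 more doctors (each remaining doctor adds at most 2) — so at least 3 doctors are needed, and 3 is optimal.

3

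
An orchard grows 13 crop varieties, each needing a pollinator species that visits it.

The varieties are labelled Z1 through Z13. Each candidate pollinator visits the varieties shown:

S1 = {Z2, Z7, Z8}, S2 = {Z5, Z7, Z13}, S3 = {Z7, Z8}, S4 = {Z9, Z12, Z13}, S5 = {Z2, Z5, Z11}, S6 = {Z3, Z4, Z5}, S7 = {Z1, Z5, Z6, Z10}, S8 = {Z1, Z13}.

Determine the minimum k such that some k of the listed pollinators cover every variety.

5

S1 and S4 and S5 and S6 and S7 together: S1 ∪ S4 ∪ S5 ∪ S6 ∪ S7 = {Z1, Z2, Z3, Z4, Z5, Z6, Z7, Z8, Z9, Z10, Z11, Z12, Z13} — every variety is covered.
Only S6 contains Z3, so S6 is forced; the remaining 10 varieties need at least 4 more pollinators (each remaining pollinator adds at most 3) — so at least 5 pollinators are needed, and 5 is optimal.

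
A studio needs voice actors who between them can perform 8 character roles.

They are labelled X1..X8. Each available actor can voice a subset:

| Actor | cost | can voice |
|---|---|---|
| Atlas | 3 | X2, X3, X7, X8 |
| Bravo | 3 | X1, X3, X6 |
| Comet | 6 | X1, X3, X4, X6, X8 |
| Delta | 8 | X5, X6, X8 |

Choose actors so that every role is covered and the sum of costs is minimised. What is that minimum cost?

Atlas, Comet, Delta together cover every role (Atlas ∪ Comet ∪ Delta = {X1, X2, X3, X4, X5, X6, X7, X8}); total cost 3 + 6 + 8 = 17.
The greedy pick Atlas, Bravo, Comet, Delta costs 20; no covering selection beats 17.

17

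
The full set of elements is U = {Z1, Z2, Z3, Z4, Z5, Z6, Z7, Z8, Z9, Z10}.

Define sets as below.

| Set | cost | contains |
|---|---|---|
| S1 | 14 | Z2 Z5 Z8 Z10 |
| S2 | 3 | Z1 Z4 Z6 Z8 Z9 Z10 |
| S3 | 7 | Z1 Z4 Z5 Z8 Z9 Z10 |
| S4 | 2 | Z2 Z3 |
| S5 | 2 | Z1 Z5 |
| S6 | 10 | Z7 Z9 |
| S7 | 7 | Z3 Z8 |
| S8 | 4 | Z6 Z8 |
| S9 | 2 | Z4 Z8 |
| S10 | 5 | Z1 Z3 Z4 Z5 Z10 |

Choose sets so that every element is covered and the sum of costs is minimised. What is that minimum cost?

17

S2, S4, S5, S6 together cover every element (S2 ∪ S4 ∪ S5 ∪ S6 = {Z1, Z2, Z3, Z4, Z5, Z6, Z7, Z8, Z9, Z10}); total cost 3 + 2 + 2 + 10 = 17.
No covering selection has total cost below 17.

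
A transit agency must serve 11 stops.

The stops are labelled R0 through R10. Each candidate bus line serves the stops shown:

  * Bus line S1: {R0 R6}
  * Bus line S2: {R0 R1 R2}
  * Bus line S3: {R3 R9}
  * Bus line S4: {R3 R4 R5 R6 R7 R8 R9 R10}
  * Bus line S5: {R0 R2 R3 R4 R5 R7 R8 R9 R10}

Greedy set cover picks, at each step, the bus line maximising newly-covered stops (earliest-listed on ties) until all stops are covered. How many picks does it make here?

3

Greedy: pick S5 (covers 9 new) → pick S1 (covers 1 new) → pick S2 (covers 1 new). Total picks: 3.
(The true minimum cover uses only 2 bus lines, so greedy is not optimal here.)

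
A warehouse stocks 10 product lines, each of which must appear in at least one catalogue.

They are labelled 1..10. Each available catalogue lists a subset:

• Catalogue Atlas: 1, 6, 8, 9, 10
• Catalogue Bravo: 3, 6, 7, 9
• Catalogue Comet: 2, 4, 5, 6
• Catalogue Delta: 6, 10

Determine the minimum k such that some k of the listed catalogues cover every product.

3

Atlas and Bravo and Comet together: Atlas ∪ Bravo ∪ Comet = {1, 2, 3, 4, 5, 6, 7, 8, 9, 10} — every product is covered.
Only Atlas contains 1, so Atlas is forced; the remaining 5 products need at least 2 more catalogues (each remaining catalogue adds at most 3) — so at least 3 catalogues are needed, and 3 is optimal.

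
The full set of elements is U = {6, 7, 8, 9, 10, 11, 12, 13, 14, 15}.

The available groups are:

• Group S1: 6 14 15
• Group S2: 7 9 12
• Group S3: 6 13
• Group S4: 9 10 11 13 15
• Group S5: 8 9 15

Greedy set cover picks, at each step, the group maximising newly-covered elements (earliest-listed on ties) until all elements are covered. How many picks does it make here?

Greedy: pick S4 (covers 5 new) → pick S1 (covers 2 new) → pick S2 (covers 2 new) → pick S5 (covers 1 new). Total picks: 4.

4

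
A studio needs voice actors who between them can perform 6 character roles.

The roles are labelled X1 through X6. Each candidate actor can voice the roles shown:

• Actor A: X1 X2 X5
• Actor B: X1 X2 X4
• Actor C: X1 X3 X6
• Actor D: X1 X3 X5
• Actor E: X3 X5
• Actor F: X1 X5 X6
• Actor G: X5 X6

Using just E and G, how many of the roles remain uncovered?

3

Union of E, G = {X3, X5, X6}.
Not covered: X1, X2, X4 — 3 roles.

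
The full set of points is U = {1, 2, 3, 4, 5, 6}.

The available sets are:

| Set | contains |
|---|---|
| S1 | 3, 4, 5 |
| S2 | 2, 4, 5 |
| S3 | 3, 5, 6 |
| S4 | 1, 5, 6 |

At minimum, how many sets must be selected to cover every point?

3

S2 and S3 and S4 together: S2 ∪ S3 ∪ S4 = {1, 2, 3, 4, 5, 6} — every point is covered.
Only S4 contains 1, so S4 is forced; the remaining 3 points need at least 2 more sets (each remaining set adds at most 2) — so at least 3 sets are needed, and 3 is optimal.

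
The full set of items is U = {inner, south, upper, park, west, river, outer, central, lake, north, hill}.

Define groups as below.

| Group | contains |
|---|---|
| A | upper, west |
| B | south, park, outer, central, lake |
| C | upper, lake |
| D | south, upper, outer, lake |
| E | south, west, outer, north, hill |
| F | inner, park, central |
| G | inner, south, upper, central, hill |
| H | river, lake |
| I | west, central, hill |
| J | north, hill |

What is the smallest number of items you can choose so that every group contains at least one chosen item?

The 4 items {west, central, lake, north} hit every group.
The groups A, F, H, J are pairwise disjoint, so any hitting set needs a separate item for each — at least 4. Hence 4 is optimal.

4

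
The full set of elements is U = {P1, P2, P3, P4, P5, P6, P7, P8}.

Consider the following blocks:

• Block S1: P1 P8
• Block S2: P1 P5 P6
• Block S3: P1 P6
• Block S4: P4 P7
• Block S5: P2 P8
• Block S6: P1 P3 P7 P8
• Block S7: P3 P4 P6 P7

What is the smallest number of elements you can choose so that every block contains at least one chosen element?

3

The 3 elements {P6, P7, P8} hit every block.
The blocks S2, S4, S5 are pairwise disjoint, so any hitting set needs a separate element for each — at least 3. Hence 3 is optimal.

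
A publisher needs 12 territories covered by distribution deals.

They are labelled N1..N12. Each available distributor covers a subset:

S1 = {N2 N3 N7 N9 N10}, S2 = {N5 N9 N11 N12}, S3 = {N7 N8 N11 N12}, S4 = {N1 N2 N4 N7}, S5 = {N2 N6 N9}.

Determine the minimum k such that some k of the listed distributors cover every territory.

5

S1 and S2 and S3 and S4 and S5 together: S1 ∪ S2 ∪ S3 ∪ S4 ∪ S5 = {N1, N2, N3, N4, N5, N6, N7, N8, N9, N10, N11, N12} — every territory is covered.
No 4 of the 5 distributors cover everything (all 5 combinations miss at least one territory), so 5 is optimal.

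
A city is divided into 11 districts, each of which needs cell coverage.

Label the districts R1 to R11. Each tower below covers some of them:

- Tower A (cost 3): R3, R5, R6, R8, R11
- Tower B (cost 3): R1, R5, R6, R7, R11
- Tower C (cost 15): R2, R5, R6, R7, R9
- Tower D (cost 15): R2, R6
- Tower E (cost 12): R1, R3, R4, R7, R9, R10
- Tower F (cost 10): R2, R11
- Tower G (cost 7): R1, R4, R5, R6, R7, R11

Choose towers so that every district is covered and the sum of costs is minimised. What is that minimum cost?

A, E, F together cover every district (A ∪ E ∪ F = {R1, R2, R3, R4, R5, R6, R7, R8, R9, R10, R11}); total cost 3 + 12 + 10 = 25.
The greedy pick A, B, E, F costs 28; no covering selection beats 25.

25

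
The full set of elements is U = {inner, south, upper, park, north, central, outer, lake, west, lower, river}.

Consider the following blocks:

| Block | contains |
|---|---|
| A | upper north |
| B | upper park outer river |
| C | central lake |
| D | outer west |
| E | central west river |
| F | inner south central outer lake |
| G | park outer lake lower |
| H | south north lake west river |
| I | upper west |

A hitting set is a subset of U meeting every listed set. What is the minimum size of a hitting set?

3

Take T = {upper, lake, west}. Each listed block contains at least one of these, so T is a hitting set of size 3.
The blocks A, C, D are pairwise disjoint, so any hitting set needs a separate element for each — at least 3. Hence 3 is optimal.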